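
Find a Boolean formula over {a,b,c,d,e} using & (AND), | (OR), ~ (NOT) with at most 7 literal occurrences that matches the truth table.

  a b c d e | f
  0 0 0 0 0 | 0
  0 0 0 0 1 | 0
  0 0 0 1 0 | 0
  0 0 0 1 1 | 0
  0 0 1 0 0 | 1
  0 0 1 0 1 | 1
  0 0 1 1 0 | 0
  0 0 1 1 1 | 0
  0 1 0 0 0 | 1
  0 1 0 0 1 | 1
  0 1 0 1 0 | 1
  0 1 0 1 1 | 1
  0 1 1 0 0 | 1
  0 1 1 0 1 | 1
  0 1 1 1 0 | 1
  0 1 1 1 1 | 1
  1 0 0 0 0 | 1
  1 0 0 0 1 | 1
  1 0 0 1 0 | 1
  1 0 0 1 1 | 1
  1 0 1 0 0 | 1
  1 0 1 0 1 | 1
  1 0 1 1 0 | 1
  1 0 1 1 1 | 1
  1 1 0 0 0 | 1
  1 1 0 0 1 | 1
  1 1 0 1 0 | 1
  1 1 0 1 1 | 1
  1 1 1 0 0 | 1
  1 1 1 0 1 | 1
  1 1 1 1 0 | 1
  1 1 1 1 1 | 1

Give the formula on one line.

  (a | b) = 00000000111111111111111111111111
  ~d = 11001100110011001100110011001100
  (~d & c) = 00001100000011000000110000001100
  ((a | b) | (~d & c)) = 00001100111111111111111111111111

((a | b) | (~d & c))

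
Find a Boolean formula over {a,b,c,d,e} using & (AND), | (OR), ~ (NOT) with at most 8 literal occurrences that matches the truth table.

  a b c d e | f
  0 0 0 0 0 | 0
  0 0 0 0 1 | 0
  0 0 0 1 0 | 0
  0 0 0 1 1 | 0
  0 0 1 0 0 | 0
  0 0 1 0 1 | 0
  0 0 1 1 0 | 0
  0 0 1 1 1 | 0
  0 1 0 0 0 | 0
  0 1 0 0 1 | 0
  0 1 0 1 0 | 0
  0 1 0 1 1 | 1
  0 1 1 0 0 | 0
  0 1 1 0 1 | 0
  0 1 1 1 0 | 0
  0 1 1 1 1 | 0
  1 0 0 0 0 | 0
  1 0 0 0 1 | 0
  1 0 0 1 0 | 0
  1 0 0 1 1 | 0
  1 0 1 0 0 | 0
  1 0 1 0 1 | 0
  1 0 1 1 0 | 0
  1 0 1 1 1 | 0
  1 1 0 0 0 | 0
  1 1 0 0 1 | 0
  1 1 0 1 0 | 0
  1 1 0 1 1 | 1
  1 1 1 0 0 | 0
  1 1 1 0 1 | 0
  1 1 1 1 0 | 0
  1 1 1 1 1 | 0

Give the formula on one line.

  ~c = 11110000111100001111000011110000
  (d & ~c) = 00110000001100000011000000110000
  (e & d) = 00010001000100010001000100010001
  ((d & ~c) & (e & d)) = 00010000000100000001000000010000
  (b & ((d & ~c) & (e & d))) = 00000000000100000000000000010000

(b & ((d & ~c) & (e & d)))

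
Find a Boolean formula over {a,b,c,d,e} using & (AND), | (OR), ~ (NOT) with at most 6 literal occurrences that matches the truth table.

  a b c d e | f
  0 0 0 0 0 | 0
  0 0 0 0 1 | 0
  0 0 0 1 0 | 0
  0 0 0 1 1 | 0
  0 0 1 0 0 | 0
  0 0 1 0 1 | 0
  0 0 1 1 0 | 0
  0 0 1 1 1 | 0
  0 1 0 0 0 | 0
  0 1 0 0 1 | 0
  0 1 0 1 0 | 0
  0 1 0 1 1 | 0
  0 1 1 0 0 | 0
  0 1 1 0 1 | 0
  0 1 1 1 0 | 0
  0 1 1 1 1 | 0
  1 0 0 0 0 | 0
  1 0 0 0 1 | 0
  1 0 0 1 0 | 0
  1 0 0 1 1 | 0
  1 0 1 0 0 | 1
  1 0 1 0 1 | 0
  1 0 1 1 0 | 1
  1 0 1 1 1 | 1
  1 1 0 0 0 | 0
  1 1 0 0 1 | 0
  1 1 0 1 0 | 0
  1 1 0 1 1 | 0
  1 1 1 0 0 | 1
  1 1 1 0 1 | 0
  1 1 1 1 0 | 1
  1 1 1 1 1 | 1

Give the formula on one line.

((d | (a & ~e)) & (a & c))

  ~e = 10101010101010101010101010101010
  (a & ~e) = 00000000000000001010101010101010
  (d | (a & ~e)) = 00110011001100111011101110111011
  (a & c) = 00000000000000000000111100001111
  ((d | (a & ~e)) & (a & c)) = 00000000000000000000101100001011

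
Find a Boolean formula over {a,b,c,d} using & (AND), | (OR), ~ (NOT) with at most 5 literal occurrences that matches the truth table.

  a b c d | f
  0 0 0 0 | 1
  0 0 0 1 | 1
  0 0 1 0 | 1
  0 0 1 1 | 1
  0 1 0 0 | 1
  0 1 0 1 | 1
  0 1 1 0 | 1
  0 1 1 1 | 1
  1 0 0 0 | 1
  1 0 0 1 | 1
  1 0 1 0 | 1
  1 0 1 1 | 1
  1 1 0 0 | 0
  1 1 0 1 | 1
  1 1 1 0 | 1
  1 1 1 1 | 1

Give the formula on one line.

(((c | (d | ~a)) & b) | ~b)

  ~a = 1111111100000000
  (d | ~a) = 1111111101010101
  (c | (d | ~a)) = 1111111101110111
  ((c | (d | ~a)) & b) = 0000111100000111
  ~b = 1111000011110000
  (((c | (d | ~a)) & b) | ~b) = 1111111111110111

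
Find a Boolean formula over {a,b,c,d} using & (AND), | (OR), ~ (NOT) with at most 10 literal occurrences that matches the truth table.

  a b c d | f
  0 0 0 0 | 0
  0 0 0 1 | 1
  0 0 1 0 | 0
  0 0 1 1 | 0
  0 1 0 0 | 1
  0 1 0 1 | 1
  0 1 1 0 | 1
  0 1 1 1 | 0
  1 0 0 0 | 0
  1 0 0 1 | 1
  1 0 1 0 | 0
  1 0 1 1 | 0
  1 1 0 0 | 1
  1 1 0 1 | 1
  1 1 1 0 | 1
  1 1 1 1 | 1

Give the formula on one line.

  (c & b) = 0000001100000011
  (a & (c & b)) = 0000000000000011
  ~b = 1111000011110000
  (c | ~b) = 1111001111110011
  ~d = 1010101010101010
  ((c | ~b) & ~d) = 1010001010100010
  ~c = 1100110011001100
  (((c | ~b) & ~d) | ~c) = 1110111011101110
  (d | b) = 0101111101011111
  ((((c | ~b) & ~d) | ~c) & (d | b)) = 0100111001001110
  ((a & (c & b)) | ((((c | ~b) & ~d) | ~c) & (d | b))) = 0100111001001111

((a & (c & b)) | ((((c | ~b) & ~d) | ~c) & (d | b)))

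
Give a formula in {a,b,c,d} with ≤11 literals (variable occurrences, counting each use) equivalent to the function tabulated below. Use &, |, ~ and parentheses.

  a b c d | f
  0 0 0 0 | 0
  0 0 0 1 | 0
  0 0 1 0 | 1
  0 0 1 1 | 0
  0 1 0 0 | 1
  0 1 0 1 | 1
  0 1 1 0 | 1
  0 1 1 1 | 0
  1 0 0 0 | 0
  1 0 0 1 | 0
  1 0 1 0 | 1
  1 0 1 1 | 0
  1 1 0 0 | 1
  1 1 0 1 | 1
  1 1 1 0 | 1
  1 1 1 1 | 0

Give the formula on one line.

(((c & ~d) | ~c) & ((c | ((b | c) & ~a)) | b))

  ~d = 1010101010101010
  (c & ~d) = 0010001000100010
  ~c = 1100110011001100
  ((c & ~d) | ~c) = 1110111011101110
  (b | c) = 0011111100111111
  ~a = 1111111100000000
  ((b | c) & ~a) = 0011111100000000
  (c | ((b | c) & ~a)) = 0011111100110011
  ((c | ((b | c) & ~a)) | b) = 0011111100111111
  (((c & ~d) | ~c) & ((c | ((b | c) & ~a)) | b)) = 0010111000101110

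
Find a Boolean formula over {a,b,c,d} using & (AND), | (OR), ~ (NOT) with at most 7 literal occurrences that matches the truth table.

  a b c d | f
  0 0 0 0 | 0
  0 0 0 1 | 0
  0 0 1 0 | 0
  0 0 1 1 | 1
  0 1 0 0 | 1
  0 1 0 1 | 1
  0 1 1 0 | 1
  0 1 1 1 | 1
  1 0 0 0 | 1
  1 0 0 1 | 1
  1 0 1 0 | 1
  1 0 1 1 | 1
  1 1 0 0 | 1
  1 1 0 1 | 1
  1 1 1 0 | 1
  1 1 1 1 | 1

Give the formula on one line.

((b | a) | ((c | (a | b)) & d))

  (b | a) = 0000111111111111
  (a | b) = 0000111111111111
  (c | (a | b)) = 0011111111111111
  ((c | (a | b)) & d) = 0001010101010101
  ((b | a) | ((c | (a | b)) & d)) = 0001111111111111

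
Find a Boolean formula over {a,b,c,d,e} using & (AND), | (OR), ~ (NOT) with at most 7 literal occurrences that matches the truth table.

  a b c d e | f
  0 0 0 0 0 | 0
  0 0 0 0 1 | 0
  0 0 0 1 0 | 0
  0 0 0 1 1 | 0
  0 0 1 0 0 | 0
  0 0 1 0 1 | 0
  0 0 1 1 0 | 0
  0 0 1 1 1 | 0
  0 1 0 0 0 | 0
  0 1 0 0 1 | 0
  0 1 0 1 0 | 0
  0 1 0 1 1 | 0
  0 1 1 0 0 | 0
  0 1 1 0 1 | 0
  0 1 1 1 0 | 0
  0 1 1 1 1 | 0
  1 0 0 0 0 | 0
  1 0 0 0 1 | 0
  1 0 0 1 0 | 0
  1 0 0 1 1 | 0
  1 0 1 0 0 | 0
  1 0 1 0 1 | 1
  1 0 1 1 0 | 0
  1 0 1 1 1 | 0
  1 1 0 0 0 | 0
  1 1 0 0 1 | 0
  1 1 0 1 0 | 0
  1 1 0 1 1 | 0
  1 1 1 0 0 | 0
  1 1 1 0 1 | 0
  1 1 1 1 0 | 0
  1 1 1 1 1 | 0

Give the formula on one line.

  ~d = 11001100110011001100110011001100
  (~d | b) = 11001100111111111100110011111111
  ~b = 11111111000000001111111100000000
  (~b & c) = 00001111000000000000111100000000
  ((~d | b) & (~b & c)) = 00001100000000000000110000000000
  (e | b) = 01010101111111110101010111111111
  ((e | b) & a) = 00000000000000000101010111111111
  (((~d | b) & (~b & c)) & ((e | b) & a)) = 00000000000000000000010000000000

(((~d | b) & (~b & c)) & ((e | b) & a))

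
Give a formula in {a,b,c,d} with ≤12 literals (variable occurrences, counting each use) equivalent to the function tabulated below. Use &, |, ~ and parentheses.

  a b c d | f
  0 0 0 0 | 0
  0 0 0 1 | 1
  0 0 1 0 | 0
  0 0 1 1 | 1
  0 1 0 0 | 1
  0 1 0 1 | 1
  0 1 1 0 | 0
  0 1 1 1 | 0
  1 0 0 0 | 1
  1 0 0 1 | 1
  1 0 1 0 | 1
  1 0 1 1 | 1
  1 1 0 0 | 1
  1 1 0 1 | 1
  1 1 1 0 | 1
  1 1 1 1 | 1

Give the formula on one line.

  (a | b) = 0000111111111111
  (d | (a | b)) = 0101111111111111
  ~c = 1100110011001100
  (a | ~c) = 1100110011111111
  ~b = 1111000011110000
  (~c & ~b) = 1100000011000000
  (d | (~c & ~b)) = 1101010111010101
  ((d | (~c & ~b)) & ~b) = 1101000011010000
  ((a | ~c) | ((d | (~c & ~b)) & ~b)) = 1101110011111111
  ((d | (a | b)) & ((a | ~c) | ((d | (~c & ~b)) & ~b))) = 0101110011111111

((d | (a | b)) & ((a | ~c) | ((d | (~c & ~b)) & ~b)))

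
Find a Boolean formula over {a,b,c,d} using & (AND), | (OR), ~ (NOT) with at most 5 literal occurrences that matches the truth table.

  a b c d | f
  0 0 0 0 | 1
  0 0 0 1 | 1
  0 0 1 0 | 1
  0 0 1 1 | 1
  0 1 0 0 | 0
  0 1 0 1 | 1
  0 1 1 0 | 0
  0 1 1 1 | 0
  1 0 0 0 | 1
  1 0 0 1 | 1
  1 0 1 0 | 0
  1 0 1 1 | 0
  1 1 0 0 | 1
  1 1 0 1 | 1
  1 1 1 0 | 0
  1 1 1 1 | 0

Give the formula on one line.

((~c & (a | d)) | (~b & ~a))

  ~c = 1100110011001100
  (a | d) = 0101010111111111
  (~c & (a | d)) = 0100010011001100
  ~b = 1111000011110000
  ~a = 1111111100000000
  (~b & ~a) = 1111000000000000
  ((~c & (a | d)) | (~b & ~a)) = 1111010011001100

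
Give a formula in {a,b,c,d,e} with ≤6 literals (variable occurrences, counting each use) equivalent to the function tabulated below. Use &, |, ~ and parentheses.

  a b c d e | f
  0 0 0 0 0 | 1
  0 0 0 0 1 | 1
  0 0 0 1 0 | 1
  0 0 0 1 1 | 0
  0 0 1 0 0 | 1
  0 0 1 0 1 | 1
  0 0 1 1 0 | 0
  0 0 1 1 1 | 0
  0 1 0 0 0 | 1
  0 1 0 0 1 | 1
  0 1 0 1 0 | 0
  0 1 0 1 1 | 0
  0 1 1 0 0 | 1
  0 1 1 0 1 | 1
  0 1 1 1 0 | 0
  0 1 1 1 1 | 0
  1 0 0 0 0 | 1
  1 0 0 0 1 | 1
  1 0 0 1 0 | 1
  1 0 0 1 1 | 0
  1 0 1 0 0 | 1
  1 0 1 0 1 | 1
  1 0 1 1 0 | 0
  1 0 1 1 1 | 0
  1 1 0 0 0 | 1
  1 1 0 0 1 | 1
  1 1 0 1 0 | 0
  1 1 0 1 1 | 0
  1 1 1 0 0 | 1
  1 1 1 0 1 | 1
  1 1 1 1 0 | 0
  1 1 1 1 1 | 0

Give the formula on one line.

((((~d | ~c) & (~e & ~b)) & d) | ~d)

  ~d = 11001100110011001100110011001100
  ~c = 11110000111100001111000011110000
  (~d | ~c) = 11111100111111001111110011111100
  ~e = 10101010101010101010101010101010
  ~b = 11111111000000001111111100000000
  (~e & ~b) = 10101010000000001010101000000000
  ((~d | ~c) & (~e & ~b)) = 10101000000000001010100000000000
  (((~d | ~c) & (~e & ~b)) & d) = 00100000000000000010000000000000
  ((((~d | ~c) & (~e & ~b)) & d) | ~d) = 11101100110011001110110011001100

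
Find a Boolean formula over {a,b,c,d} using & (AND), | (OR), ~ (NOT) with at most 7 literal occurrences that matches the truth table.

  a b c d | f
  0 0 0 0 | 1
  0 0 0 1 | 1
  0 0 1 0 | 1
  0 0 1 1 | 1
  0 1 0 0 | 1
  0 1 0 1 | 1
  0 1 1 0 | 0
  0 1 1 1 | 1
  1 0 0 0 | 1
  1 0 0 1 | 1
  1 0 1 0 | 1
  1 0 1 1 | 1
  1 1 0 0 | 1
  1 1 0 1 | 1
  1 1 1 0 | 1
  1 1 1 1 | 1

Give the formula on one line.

((~c | d) | ((~b & c) | a))

  ~c = 1100110011001100
  (~c | d) = 1101110111011101
  ~b = 1111000011110000
  (~b & c) = 0011000000110000
  ((~b & c) | a) = 0011000011111111
  ((~c | d) | ((~b & c) | a)) = 1111110111111111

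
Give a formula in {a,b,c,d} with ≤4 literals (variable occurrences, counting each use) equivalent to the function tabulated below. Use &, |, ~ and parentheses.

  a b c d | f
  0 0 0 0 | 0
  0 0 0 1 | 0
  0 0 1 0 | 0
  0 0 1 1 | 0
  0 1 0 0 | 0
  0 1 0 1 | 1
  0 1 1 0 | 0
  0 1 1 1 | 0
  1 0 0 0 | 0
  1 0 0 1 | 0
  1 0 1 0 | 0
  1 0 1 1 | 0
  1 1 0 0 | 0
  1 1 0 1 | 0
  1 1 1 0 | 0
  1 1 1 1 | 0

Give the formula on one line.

  ~c = 1100110011001100
  (d & b) = 0000010100000101
  ~a = 1111111100000000
  ((d & b) & ~a) = 0000010100000000
  (~c & ((d & b) & ~a)) = 0000010000000000

(~c & ((d & b) & ~a))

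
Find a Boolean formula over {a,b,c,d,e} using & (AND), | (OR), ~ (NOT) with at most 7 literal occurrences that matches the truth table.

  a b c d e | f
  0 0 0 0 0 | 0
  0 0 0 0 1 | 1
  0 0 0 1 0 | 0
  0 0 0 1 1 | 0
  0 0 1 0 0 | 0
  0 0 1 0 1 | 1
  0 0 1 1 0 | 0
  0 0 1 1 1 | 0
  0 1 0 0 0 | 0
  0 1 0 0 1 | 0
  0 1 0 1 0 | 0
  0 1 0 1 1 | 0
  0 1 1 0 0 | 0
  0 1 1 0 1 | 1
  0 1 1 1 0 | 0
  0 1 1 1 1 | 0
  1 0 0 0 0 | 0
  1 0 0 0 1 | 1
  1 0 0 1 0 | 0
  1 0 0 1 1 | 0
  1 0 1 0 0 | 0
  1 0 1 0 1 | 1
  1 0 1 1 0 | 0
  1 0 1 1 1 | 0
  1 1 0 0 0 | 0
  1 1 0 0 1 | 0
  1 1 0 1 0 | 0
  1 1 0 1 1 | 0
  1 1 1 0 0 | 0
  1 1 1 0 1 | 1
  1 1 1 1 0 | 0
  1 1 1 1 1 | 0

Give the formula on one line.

((e & ~d) & ((~b | c) & ~d))

  ~d = 11001100110011001100110011001100
  (e & ~d) = 01000100010001000100010001000100
  ~b = 11111111000000001111111100000000
  (~b | c) = 11111111000011111111111100001111
  ((~b | c) & ~d) = 11001100000011001100110000001100
  ((e & ~d) & ((~b | c) & ~d)) = 01000100000001000100010000000100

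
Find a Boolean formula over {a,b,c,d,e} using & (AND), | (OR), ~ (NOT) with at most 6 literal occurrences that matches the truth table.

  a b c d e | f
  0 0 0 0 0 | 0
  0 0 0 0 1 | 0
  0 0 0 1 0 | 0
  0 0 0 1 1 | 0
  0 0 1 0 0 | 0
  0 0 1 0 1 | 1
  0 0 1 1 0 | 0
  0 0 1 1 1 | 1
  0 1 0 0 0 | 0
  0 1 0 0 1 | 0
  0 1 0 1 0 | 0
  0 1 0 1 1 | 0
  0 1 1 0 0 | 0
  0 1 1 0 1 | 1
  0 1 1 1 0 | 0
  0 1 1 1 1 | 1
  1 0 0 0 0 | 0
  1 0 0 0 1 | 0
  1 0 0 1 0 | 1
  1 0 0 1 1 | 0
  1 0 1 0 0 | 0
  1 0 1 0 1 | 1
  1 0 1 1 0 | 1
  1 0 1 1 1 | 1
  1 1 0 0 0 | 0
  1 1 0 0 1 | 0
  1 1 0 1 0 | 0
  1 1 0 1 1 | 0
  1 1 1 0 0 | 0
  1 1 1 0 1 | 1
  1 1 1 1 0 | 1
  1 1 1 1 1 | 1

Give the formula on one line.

  ~e = 10101010101010101010101010101010
  ~b = 11111111000000001111111100000000
  (~e & ~b) = 10101010000000001010101000000000
  ((~e & ~b) | c) = 10101111000011111010111100001111
  (a & d) = 00000000000000000011001100110011
  (e | (a & d)) = 01010101010101010111011101110111
  (((~e & ~b) | c) & (e | (a & d))) = 00000101000001010010011100000111

(((~e & ~b) | c) & (e | (a & d)))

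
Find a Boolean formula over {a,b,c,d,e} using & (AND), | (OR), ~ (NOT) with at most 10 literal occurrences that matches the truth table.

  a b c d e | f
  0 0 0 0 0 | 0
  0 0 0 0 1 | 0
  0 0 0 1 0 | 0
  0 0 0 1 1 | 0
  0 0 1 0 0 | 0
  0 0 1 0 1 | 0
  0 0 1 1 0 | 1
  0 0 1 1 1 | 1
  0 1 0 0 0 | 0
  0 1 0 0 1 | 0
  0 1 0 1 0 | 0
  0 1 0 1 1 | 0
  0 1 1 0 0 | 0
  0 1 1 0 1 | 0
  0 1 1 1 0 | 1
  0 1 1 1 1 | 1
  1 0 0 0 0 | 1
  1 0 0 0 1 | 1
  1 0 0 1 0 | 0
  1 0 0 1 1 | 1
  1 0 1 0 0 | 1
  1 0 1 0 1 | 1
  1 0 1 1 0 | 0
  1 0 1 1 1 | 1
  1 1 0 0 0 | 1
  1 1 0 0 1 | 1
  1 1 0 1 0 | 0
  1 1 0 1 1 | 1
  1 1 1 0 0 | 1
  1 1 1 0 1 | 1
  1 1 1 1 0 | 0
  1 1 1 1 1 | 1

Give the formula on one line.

(((~d | e) & a) | ((c & (d | ~c)) & ~a))

  ~d = 11001100110011001100110011001100
  (~d | e) = 11011101110111011101110111011101
  ((~d | e) & a) = 00000000000000001101110111011101
  ~c = 11110000111100001111000011110000
  (d | ~c) = 11110011111100111111001111110011
  (c & (d | ~c)) = 00000011000000110000001100000011
  ~a = 11111111111111110000000000000000
  ((c & (d | ~c)) & ~a) = 00000011000000110000000000000000
  (((~d | e) & a) | ((c & (d | ~c)) & ~a)) = 00000011000000111101110111011101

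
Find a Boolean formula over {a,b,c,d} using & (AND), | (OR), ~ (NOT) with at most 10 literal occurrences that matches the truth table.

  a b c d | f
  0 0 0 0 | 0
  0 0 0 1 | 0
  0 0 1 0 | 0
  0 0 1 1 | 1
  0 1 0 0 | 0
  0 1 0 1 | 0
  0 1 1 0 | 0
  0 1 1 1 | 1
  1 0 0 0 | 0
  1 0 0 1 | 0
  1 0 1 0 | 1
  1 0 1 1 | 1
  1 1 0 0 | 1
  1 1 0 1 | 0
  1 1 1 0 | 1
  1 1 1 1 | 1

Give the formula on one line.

  ~d = 1010101010101010
  (a & ~d) = 0000000010101010
  ~b = 1111000011110000
  (c | ~b) = 1111001111110011
  ((c | ~b) & d) = 0101000101010001
  ((a & ~d) | ((c | ~b) & d)) = 0101000111111011
  (b | c) = 0011111100111111
  (((a & ~d) | ((c | ~b) & d)) & (b | c)) = 0001000100111011

(((a & ~d) | ((c | ~b) & d)) & (b | c))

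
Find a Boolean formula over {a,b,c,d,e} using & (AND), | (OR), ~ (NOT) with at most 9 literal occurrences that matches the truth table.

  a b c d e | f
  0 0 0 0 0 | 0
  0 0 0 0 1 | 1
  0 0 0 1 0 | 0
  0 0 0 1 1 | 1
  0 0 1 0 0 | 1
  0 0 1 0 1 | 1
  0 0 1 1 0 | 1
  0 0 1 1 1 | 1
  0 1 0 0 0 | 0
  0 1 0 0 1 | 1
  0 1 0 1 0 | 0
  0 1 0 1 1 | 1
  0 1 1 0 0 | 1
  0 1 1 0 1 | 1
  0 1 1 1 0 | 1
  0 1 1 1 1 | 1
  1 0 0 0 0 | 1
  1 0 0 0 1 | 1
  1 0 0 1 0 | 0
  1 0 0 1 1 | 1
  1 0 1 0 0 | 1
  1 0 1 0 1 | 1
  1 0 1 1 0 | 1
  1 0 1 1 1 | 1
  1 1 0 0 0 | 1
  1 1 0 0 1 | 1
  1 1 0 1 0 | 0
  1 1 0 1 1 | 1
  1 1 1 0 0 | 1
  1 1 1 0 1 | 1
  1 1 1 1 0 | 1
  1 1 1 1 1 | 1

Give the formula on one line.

((e | (~e & ((e & ~a) | c))) | (c | (a & ~d)))

  ~e = 10101010101010101010101010101010
  ~a = 11111111111111110000000000000000
  (e & ~a) = 01010101010101010000000000000000
  ((e & ~a) | c) = 01011111010111110000111100001111
  (~e & ((e & ~a) | c)) = 00001010000010100000101000001010
  (e | (~e & ((e & ~a) | c))) = 01011111010111110101111101011111
  ~d = 11001100110011001100110011001100
  (a & ~d) = 00000000000000001100110011001100
  (c | (a & ~d)) = 00001111000011111100111111001111
  ((e | (~e & ((e & ~a) | c))) | (c | (a & ~d))) = 01011111010111111101111111011111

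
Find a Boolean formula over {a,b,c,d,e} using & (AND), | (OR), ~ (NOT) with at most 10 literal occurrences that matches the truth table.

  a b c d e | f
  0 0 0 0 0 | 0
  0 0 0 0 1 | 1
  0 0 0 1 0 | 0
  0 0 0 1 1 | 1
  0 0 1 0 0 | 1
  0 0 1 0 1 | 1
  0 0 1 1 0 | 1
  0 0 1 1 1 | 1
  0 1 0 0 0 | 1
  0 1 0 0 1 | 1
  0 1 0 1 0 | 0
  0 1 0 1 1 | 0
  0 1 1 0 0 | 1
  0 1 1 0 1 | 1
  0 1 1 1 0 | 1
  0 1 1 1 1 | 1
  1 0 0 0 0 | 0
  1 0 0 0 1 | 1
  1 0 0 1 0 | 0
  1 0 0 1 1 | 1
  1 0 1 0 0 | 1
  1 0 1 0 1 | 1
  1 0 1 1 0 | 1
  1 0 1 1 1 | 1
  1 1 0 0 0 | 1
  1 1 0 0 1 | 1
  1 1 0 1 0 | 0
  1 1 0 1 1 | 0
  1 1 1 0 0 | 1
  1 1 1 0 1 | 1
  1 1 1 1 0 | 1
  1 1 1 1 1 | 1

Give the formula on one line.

  ~c = 11110000111100001111000011110000
  (~c & e) = 01010000010100000101000001010000
  ((~c & e) | b) = 01010000111111110101000011111111
  ~d = 11001100110011001100110011001100
  ~b = 11111111000000001111111100000000
  (~d | ~b) = 11111111110011001111111111001100
  (((~c & e) | b) & (~d | ~b)) = 01010000110011000101000011001100
  (~b & e) = 01010101000000000101010100000000
  (c | (~b & e)) = 01011111000011110101111100001111
  ((((~c & e) | b) & (~d | ~b)) | (c | (~b & e))) = 01011111110011110101111111001111

((((~c & e) | b) & (~d | ~b)) | (c | (~b & e)))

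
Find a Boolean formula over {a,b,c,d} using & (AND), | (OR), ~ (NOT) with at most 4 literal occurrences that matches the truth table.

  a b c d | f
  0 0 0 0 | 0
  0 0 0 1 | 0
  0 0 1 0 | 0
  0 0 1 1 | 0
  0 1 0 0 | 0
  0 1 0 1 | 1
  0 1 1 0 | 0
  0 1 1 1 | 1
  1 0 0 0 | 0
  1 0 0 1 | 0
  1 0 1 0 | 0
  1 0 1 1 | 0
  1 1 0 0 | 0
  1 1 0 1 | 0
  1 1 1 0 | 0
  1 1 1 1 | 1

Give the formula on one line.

(((c | ~a) & b) & d)

  ~a = 1111111100000000
  (c | ~a) = 1111111100110011
  ((c | ~a) & b) = 0000111100000011
  (((c | ~a) & b) & d) = 0000010100000001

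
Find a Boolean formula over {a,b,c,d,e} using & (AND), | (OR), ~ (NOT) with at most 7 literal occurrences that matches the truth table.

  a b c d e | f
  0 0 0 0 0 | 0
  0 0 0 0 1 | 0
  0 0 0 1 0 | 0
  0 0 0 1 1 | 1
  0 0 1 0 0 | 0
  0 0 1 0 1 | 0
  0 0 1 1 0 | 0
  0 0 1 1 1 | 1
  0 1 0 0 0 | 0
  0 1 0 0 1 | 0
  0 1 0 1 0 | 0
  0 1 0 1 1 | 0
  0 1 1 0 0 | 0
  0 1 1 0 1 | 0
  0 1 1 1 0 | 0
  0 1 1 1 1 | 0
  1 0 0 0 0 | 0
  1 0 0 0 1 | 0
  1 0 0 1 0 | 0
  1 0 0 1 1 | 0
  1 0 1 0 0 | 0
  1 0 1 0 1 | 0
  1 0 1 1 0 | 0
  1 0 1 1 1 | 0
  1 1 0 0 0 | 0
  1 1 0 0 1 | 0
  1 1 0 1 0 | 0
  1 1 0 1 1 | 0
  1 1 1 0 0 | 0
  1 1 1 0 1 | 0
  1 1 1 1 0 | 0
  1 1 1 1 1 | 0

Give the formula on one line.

((~b & d) & ((a | e) & ~a))

  ~b = 11111111000000001111111100000000
  (~b & d) = 00110011000000000011001100000000
  (a | e) = 01010101010101011111111111111111
  ~a = 11111111111111110000000000000000
  ((a | e) & ~a) = 01010101010101010000000000000000
  ((~b & d) & ((a | e) & ~a)) = 00010001000000000000000000000000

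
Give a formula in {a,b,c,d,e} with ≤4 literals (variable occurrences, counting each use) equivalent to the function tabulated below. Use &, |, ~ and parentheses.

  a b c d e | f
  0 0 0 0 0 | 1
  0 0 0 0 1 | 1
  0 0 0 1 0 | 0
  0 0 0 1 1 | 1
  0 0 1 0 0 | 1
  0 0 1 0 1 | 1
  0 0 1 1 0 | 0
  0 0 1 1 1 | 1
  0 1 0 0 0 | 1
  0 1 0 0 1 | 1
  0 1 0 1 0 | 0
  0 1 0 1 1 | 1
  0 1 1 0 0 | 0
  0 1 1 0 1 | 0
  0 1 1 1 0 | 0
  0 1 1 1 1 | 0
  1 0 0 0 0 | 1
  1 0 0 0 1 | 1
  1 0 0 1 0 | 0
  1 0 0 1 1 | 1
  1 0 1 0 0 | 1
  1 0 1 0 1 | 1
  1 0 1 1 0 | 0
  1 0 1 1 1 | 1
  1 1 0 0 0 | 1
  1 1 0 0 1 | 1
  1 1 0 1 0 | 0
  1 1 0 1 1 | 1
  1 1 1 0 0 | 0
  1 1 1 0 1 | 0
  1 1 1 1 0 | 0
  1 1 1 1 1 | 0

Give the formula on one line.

  ~b = 11111111000000001111111100000000
  ~c = 11110000111100001111000011110000
  (~b | ~c) = 11111111111100001111111111110000
  ~d = 11001100110011001100110011001100
  (e | ~d) = 11011101110111011101110111011101
  ((~b | ~c) & (e | ~d)) = 11011101110100001101110111010000

((~b | ~c) & (e | ~d))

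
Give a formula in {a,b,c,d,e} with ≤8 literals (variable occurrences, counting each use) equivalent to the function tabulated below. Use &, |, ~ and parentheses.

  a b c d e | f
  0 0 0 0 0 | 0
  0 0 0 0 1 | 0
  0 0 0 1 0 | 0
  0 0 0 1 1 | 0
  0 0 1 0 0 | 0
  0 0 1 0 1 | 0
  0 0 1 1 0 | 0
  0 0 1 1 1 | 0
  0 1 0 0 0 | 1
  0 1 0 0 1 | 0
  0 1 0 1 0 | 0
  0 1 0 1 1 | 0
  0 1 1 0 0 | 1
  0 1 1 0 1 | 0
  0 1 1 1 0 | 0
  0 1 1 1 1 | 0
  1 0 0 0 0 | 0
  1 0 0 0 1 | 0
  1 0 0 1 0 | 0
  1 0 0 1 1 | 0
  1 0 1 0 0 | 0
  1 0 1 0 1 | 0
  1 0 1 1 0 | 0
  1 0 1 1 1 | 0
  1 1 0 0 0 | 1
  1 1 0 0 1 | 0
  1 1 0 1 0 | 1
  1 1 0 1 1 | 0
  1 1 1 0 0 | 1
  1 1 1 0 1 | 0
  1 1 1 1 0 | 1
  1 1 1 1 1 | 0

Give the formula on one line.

  ~e = 10101010101010101010101010101010
  (b & ~e) = 00000000101010100000000010101010
  ~a = 11111111111111110000000000000000
  (e & ~a) = 01010101010101010000000000000000
  ((b & ~e) | (e & ~a)) = 01010101111111110000000010101010
  ~d = 11001100110011001100110011001100
  (~e & ~d) = 10001000100010001000100010001000
  (a | (~e & ~d)) = 10001000100010001111111111111111
  (((b & ~e) | (e & ~a)) & (a | (~e & ~d))) = 00000000100010000000000010101010

(((b & ~e) | (e & ~a)) & (a | (~e & ~d)))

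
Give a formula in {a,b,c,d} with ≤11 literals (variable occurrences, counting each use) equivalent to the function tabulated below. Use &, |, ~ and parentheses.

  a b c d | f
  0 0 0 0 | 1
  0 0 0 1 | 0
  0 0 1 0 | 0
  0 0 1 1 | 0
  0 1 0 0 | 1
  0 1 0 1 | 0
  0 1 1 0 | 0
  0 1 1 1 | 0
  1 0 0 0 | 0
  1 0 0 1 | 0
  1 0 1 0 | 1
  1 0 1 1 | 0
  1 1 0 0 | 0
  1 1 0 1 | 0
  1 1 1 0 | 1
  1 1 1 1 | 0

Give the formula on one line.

  ~d = 1010101010101010
  ~a = 1111111100000000
  (c | ~a) = 1111111100110011
  (~d & (c | ~a)) = 1010101000100010
  (b | ~d) = 1010111110101111
  (b & d) = 0000010100000101
  ~c = 1100110011001100
  (a | ~c) = 1100110011111111
  ((b & d) | (a | ~c)) = 1100110111111111
  ((b | ~d) & ((b & d) | (a | ~c))) = 1000110110101111
  ((~d & (c | ~a)) & ((b | ~d) & ((b & d) | (a | ~c)))) = 1000100000100010

((~d & (c | ~a)) & ((b | ~d) & ((b & d) | (a | ~c))))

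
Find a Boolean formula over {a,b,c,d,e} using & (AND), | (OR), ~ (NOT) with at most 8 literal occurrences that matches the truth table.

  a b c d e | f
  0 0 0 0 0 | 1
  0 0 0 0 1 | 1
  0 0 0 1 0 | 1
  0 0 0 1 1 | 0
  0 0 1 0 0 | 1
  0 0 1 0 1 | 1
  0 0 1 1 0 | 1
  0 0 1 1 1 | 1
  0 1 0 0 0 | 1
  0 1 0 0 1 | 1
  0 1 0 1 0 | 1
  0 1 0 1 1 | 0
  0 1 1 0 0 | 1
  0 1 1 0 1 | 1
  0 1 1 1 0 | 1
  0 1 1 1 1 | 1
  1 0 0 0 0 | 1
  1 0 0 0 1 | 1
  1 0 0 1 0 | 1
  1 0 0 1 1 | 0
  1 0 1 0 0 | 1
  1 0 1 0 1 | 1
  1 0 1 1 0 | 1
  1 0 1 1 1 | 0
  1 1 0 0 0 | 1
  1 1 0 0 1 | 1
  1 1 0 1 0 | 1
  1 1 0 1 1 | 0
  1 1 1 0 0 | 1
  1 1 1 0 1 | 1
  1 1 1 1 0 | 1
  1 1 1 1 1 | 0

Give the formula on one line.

  ~e = 10101010101010101010101010101010
  ~d = 11001100110011001100110011001100
  (~e | ~d) = 11101110111011101110111011101110
  ~c = 11110000111100001111000011110000
  (~c | ~d) = 11111100111111001111110011111100
  ~a = 11111111111111110000000000000000
  (c & ~a) = 00001111000011110000000000000000
  ((~c | ~d) | (c & ~a)) = 11111111111111111111110011111100
  (c & ((~c | ~d) | (c & ~a))) = 00001111000011110000110000001100
  ((~e | ~d) | (c & ((~c | ~d) | (c & ~a)))) = 11101111111011111110111011101110

((~e | ~d) | (c & ((~c | ~d) | (c & ~a))))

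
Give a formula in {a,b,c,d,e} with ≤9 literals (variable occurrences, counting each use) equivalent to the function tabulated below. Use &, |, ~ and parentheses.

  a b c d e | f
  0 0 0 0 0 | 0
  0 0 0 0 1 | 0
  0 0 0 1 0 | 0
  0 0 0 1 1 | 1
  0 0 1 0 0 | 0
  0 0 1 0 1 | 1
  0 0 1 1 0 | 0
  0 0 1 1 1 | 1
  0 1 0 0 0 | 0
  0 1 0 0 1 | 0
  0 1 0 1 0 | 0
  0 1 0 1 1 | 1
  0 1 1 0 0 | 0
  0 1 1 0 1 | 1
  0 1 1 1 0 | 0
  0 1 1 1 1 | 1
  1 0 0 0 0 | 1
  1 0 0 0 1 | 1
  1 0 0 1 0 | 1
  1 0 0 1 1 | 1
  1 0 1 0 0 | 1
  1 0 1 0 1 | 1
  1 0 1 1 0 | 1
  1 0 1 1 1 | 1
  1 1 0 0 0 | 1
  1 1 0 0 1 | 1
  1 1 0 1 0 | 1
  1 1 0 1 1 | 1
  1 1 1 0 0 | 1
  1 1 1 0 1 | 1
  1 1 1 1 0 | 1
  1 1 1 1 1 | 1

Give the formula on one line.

((e | a) & ((d | c) | (a | d)))

  (e | a) = 01010101010101011111111111111111
  (d | c) = 00111111001111110011111100111111
  (a | d) = 00110011001100111111111111111111
  ((d | c) | (a | d)) = 00111111001111111111111111111111
  ((e | a) & ((d | c) | (a | d))) = 00010101000101011111111111111111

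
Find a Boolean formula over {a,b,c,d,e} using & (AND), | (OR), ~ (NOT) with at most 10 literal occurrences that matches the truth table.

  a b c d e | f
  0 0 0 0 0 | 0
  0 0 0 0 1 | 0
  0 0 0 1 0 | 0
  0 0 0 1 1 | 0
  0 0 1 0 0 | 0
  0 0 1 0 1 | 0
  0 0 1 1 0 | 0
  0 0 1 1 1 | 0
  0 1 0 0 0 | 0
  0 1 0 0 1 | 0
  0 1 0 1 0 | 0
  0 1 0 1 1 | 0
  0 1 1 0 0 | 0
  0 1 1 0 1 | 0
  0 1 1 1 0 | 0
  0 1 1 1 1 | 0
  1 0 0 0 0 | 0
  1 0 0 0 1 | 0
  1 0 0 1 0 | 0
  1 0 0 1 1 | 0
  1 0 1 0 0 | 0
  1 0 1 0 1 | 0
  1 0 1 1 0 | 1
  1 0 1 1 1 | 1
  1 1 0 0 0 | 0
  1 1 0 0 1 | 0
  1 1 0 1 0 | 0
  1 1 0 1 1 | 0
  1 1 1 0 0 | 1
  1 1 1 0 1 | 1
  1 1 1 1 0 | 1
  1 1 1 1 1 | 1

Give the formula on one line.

  (a & c) = 00000000000000000000111100001111
  (c | a) = 00001111000011111111111111111111
  ~c = 11110000111100001111000011110000
  ((c | a) & ~c) = 00000000000000001111000011110000
  (((c | a) & ~c) | d) = 00110011001100111111001111110011
  (b | (((c | a) & ~c) | d)) = 00110011111111111111001111111111
  ((a & c) & (b | (((c | a) & ~c) | d))) = 00000000000000000000001100001111

((a & c) & (b | (((c | a) & ~c) | d)))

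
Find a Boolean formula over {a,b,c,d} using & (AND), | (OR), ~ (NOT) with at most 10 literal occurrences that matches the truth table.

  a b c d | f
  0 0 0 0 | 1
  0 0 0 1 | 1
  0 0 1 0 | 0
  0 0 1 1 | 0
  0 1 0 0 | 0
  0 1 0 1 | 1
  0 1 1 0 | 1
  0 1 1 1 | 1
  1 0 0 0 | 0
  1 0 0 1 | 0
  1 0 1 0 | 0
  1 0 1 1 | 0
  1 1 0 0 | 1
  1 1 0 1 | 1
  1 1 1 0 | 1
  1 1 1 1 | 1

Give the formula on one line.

((b & (c | (a | ~b))) | ((~a & ((~b & ~c) | d)) & ~c))

  ~b = 1111000011110000
  (a | ~b) = 1111000011111111
  (c | (a | ~b)) = 1111001111111111
  (b & (c | (a | ~b))) = 0000001100001111
  ~a = 1111111100000000
  ~c = 1100110011001100
  (~b & ~c) = 1100000011000000
  ((~b & ~c) | d) = 1101010111010101
  (~a & ((~b & ~c) | d)) = 1101010100000000
  ((~a & ((~b & ~c) | d)) & ~c) = 1100010000000000
  ((b & (c | (a | ~b))) | ((~a & ((~b & ~c) | d)) & ~c)) = 1100011100001111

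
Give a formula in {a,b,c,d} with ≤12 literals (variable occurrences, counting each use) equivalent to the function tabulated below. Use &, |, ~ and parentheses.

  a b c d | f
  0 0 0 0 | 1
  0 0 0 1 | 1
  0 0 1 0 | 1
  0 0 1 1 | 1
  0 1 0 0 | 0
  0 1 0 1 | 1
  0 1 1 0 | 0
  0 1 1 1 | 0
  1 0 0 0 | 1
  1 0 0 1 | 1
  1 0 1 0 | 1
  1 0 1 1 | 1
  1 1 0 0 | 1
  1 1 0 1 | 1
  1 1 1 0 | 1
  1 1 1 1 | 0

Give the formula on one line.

  ~c = 1100110011001100
  ~b = 1111000011110000
  (~b & c) = 0011000000110000
  (b | (~b & c)) = 0011111100111111
  (d & (b | (~b & c))) = 0001010100010101
  (~c & (d & (b | (~b & c)))) = 0000010000000100
  ((~c & (d & (b | (~b & c)))) | ~b) = 1111010011110100
  ~d = 1010101010101010
  (~d & a) = 0000000010101010
  ((~d & a) | ~b) = 1111000011111010
  (((~c & (d & (b | (~b & c)))) | ~b) | ((~d & a) | ~b)) = 1111010011111110

(((~c & (d & (b | (~b & c)))) | ~b) | ((~d & a) | ~b))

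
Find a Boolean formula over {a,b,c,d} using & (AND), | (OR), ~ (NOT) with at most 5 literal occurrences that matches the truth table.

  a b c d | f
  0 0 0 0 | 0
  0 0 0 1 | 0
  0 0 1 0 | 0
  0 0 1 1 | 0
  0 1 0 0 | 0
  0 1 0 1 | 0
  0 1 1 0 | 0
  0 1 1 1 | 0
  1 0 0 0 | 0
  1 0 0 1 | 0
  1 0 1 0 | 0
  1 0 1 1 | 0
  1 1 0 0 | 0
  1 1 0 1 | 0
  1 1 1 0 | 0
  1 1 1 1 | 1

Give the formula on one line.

(((a | ~b) & (c & d)) & b)

  ~b = 1111000011110000
  (a | ~b) = 1111000011111111
  (c & d) = 0001000100010001
  ((a | ~b) & (c & d)) = 0001000000010001
  (((a | ~b) & (c & d)) & b) = 0000000000000001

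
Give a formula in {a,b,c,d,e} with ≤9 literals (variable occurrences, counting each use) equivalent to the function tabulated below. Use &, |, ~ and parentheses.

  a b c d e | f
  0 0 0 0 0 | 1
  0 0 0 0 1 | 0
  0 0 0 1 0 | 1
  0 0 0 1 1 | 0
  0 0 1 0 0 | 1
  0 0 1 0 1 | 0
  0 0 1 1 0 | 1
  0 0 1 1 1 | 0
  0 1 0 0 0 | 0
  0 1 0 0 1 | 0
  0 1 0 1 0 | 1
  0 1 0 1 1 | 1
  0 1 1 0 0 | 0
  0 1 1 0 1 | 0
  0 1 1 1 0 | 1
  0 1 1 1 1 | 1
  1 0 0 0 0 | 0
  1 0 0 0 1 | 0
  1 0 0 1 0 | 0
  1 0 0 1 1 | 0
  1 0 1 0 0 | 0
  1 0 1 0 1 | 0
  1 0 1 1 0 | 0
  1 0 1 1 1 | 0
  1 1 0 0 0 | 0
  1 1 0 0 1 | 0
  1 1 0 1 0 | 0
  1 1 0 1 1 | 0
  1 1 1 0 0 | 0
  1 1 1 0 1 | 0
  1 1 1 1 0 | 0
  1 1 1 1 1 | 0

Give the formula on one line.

  ~b = 11111111000000001111111100000000
  ~d = 11001100110011001100110011001100
  (~b & ~d) = 11001100000000001100110000000000
  (d | (~b & ~d)) = 11111111001100111111111100110011
  ~a = 11111111111111110000000000000000
  (b & ~a) = 00000000111111110000000000000000
  ~e = 10101010101010101010101010101010
  ((b & ~a) | ~e) = 10101010111111111010101010101010
  ((d | (~b & ~d)) & ((b & ~a) | ~e)) = 10101010001100111010101000100010
  (((d | (~b & ~d)) & ((b & ~a) | ~e)) & ~a) = 10101010001100110000000000000000

(((d | (~b & ~d)) & ((b & ~a) | ~e)) & ~a)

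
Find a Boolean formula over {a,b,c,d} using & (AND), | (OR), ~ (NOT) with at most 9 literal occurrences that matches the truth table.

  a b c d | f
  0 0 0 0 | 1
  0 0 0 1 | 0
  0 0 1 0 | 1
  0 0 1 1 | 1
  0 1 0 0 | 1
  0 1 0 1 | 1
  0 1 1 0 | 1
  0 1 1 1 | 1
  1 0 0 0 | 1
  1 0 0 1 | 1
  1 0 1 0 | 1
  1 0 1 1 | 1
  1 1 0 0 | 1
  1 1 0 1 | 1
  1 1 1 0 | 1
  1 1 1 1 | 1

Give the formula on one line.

(((a | ~d) | (c & d)) | (b | (a & ((~d | ~a) | ~b))))

  ~d = 1010101010101010
  (a | ~d) = 1010101011111111
  (c & d) = 0001000100010001
  ((a | ~d) | (c & d)) = 1011101111111111
  ~a = 1111111100000000
  (~d | ~a) = 1111111110101010
  ~b = 1111000011110000
  ((~d | ~a) | ~b) = 1111111111111010
  (a & ((~d | ~a) | ~b)) = 0000000011111010
  (b | (a & ((~d | ~a) | ~b))) = 0000111111111111
  (((a | ~d) | (c & d)) | (b | (a & ((~d | ~a) | ~b)))) = 1011111111111111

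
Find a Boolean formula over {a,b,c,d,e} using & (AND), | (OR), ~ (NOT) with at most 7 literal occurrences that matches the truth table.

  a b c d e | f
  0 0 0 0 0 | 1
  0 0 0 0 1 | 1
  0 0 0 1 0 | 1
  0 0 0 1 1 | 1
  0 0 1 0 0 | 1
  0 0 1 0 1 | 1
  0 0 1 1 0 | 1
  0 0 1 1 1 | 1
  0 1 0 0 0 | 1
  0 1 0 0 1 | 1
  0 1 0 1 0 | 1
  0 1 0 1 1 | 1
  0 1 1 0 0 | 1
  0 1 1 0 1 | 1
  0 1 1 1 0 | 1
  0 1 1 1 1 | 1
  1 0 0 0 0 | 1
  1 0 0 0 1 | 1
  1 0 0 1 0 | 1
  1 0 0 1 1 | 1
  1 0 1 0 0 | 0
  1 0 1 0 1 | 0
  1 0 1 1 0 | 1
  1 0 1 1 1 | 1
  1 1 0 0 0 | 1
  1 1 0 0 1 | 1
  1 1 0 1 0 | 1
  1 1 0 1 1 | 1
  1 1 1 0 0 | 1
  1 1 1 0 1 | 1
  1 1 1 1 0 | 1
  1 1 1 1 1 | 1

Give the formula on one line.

  ~a = 11111111111111110000000000000000
  (~a | b) = 11111111111111110000000011111111
  ((~a | b) | d) = 11111111111111110011001111111111
  ~c = 11110000111100001111000011110000
  (((~a | b) | d) | ~c) = 11111111111111111111001111111111

(((~a | b) | d) | ~c)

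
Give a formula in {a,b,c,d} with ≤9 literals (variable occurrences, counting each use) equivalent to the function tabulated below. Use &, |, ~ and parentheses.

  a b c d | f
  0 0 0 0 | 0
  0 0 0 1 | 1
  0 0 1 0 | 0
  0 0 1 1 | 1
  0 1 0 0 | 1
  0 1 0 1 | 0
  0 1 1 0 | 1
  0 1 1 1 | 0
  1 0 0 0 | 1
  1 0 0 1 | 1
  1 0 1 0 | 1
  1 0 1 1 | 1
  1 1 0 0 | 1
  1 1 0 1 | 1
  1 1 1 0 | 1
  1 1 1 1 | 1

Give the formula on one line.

  (d | b) = 0101111101011111
  (a | (d | b)) = 0101111111111111
  ~b = 1111000011110000
  (~b | a) = 1111000011111111
  ~d = 1010101010101010
  (~b | ~d) = 1111101011111010
  ((~b | a) | (~b | ~d)) = 1111101011111111
  ((a | (d | b)) & ((~b | a) | (~b | ~d))) = 0101101011111111

((a | (d | b)) & ((~b | a) | (~b | ~d)))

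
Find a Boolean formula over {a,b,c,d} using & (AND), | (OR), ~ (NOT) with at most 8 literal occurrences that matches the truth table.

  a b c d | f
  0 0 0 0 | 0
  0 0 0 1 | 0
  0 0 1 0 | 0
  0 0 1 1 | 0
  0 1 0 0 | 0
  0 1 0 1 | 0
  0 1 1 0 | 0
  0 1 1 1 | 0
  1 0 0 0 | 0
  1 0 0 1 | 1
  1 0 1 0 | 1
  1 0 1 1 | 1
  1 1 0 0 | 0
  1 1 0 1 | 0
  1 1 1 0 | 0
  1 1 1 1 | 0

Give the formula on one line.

  ~b = 1111000011110000
  (a & ~b) = 0000000011110000
  ~a = 1111111100000000
  (~a | c) = 1111111100110011
  (d | (~a | c)) = 1111111101110111
  ((a & ~b) & (d | (~a | c))) = 0000000001110000

((a & ~b) & (d | (~a | c)))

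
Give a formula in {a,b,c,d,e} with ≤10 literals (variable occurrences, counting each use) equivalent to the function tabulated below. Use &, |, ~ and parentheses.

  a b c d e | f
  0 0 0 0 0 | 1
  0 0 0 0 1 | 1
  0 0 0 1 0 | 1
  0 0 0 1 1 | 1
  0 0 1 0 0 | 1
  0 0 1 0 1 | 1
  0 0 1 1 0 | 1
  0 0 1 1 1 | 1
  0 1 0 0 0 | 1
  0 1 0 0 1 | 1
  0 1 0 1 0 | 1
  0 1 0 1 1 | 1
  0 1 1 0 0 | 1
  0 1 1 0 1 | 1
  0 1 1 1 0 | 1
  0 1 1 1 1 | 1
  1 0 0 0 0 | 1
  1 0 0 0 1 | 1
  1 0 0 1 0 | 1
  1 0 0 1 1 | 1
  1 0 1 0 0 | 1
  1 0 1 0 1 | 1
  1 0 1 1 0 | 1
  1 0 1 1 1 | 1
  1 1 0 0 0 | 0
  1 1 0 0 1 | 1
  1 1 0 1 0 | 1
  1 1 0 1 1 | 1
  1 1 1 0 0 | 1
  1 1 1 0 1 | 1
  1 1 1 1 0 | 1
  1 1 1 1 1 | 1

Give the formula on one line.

(((c & b) | ~b) | ((e | ((~c | e) & d)) | ~a))

  (c & b) = 00000000000011110000000000001111
  ~b = 11111111000000001111111100000000
  ((c & b) | ~b) = 11111111000011111111111100001111
  ~c = 11110000111100001111000011110000
  (~c | e) = 11110101111101011111010111110101
  ((~c | e) & d) = 00110001001100010011000100110001
  (e | ((~c | e) & d)) = 01110101011101010111010101110101
  ~a = 11111111111111110000000000000000
  ((e | ((~c | e) & d)) | ~a) = 11111111111111110111010101110101
  (((c & b) | ~b) | ((e | ((~c | e) & d)) | ~a)) = 11111111111111111111111101111111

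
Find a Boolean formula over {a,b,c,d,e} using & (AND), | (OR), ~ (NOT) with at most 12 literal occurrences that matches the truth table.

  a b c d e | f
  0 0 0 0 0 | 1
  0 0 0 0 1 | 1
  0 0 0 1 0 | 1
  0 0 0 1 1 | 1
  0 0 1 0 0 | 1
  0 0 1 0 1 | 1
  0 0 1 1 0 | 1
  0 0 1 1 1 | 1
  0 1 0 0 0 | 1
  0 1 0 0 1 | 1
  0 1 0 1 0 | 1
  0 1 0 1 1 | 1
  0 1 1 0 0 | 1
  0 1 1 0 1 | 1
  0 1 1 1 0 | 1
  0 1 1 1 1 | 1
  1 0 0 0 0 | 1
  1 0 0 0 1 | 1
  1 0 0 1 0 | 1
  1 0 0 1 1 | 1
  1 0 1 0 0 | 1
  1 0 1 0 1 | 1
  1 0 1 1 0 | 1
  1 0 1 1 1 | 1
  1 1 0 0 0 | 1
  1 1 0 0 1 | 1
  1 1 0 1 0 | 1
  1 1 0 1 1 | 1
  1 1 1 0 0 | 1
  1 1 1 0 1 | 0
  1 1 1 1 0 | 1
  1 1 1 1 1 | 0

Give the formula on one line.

  ~c = 11110000111100001111000011110000
  ~e = 10101010101010101010101010101010
  (~c | ~e) = 11111010111110101111101011111010
  ~b = 11111111000000001111111100000000
  ((~c | ~e) | ~b) = 11111111111110101111111111111010
  (~e & d) = 00100010001000100010001000100010
  (~c & a) = 00000000000000001111000011110000
  ((~e & d) | (~c & a)) = 00100010001000101111001011110010
  ~a = 11111111111111110000000000000000
  (~b | ~a) = 11111111111111111111111100000000
  (((~e & d) | (~c & a)) | (~b | ~a)) = 11111111111111111111111111110010
  (((~c | ~e) | ~b) | (((~e & d) | (~c & a)) | (~b | ~a))) = 11111111111111111111111111111010

(((~c | ~e) | ~b) | (((~e & d) | (~c & a)) | (~b | ~a)))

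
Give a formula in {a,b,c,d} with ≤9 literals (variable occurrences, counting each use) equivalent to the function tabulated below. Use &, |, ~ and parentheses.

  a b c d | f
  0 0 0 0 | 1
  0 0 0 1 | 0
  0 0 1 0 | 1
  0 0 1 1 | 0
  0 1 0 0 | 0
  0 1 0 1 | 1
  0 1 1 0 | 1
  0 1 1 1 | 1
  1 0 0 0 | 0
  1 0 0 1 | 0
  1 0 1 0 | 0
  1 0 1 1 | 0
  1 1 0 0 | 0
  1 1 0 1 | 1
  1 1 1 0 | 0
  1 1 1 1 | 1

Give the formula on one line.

  ~a = 1111111100000000
  ~b = 1111000011110000
  (~a | ~b) = 1111111111110000
  (~a & ~b) = 1111000000000000
  ((~a & ~b) | c) = 1111001100110011
  ((~a | ~b) & ((~a & ~b) | c)) = 1111001100110000
  ~d = 1010101010101010
  (~d & ~a) = 1010101000000000
  (((~a | ~b) & ((~a & ~b) | c)) & (~d & ~a)) = 1010001000000000
  (d & b) = 0000010100000101
  ((((~a | ~b) & ((~a & ~b) | c)) & (~d & ~a)) | (d & b)) = 1010011100000101

((((~a | ~b) & ((~a & ~b) | c)) & (~d & ~a)) | (d & b))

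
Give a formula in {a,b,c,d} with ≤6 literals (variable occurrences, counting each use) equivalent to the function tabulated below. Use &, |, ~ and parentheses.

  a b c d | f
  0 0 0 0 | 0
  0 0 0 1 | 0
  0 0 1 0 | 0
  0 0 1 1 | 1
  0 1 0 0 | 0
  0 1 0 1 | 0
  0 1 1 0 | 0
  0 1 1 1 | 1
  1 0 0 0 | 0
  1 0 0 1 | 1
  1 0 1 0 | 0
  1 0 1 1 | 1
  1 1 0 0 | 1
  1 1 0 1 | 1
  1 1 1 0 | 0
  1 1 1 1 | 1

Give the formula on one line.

((d | b) & ((~c & a) | (c & d)))

  (d | b) = 0101111101011111
  ~c = 1100110011001100
  (~c & a) = 0000000011001100
  (c & d) = 0001000100010001
  ((~c & a) | (c & d)) = 0001000111011101
  ((d | b) & ((~c & a) | (c & d))) = 0001000101011101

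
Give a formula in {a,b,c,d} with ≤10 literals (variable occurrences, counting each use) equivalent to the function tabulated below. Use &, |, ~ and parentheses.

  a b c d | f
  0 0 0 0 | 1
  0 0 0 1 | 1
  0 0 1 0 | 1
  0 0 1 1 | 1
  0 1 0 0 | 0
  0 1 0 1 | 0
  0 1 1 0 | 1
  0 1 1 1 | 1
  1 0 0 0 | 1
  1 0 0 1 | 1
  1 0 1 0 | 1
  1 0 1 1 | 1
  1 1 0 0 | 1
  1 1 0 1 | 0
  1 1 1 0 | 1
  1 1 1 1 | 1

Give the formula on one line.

  ~b = 1111000011110000
  ~d = 1010101010101010
  (~b | ~d) = 1111101011111010
  (a & (~b | ~d)) = 0000000011111010
  ~c = 1100110011001100
  (~c | ~d) = 1110111011101110
  ~a = 1111111100000000
  ((~c | ~d) | ~a) = 1111111111101110
  ((a & (~b | ~d)) & ((~c | ~d) | ~a)) = 0000000011101010
  (c | ~b) = 1111001111110011
  (((a & (~b | ~d)) & ((~c | ~d) | ~a)) | (c | ~b)) = 1111001111111011

(((a & (~b | ~d)) & ((~c | ~d) | ~a)) | (c | ~b))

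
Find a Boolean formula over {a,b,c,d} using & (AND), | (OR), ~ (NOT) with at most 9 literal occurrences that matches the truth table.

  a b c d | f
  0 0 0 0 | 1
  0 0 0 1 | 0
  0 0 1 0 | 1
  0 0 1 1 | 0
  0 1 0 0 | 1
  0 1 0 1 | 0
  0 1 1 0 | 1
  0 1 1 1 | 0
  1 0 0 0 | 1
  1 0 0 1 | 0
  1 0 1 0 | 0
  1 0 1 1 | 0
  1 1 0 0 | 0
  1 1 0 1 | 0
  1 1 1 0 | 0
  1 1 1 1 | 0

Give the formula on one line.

  ~d = 1010101010101010
  ~a = 1111111100000000
  (~a | d) = 1111111101010101
  ~b = 1111000011110000
  (~b | c) = 1111001111110011
  ((~a | d) | (~b | c)) = 1111111111110111
  (~d & ((~a | d) | (~b | c))) = 1010101010100010
  ~c = 1100110011001100
  (a & ~d) = 0000000010101010
  (~c & (a & ~d)) = 0000000010001000
  (~a | (~c & (a & ~d))) = 1111111110001000
  ((~d & ((~a | d) | (~b | c))) & (~a | (~c & (a & ~d)))) = 1010101010000000

((~d & ((~a | d) | (~b | c))) & (~a | (~c & (a & ~d))))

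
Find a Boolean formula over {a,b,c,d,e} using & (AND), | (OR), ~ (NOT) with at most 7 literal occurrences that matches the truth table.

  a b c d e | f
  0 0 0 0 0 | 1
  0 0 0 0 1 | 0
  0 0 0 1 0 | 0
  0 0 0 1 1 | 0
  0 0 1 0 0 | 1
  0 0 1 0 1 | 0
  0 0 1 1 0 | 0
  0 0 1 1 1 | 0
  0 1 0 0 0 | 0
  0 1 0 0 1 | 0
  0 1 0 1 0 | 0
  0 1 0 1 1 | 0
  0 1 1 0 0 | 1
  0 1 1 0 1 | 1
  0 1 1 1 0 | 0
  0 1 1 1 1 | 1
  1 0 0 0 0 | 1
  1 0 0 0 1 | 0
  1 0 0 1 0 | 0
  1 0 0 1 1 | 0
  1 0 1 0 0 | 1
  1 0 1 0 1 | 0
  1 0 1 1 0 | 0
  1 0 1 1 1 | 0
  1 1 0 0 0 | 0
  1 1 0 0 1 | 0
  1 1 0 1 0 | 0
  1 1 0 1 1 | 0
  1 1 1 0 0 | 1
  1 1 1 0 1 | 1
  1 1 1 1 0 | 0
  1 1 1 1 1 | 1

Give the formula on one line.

  ~e = 10101010101010101010101010101010
  ~b = 11111111000000001111111100000000
  (~e & ~b) = 10101010000000001010101000000000
  ((~e & ~b) | c) = 10101111000011111010111100001111
  ~d = 11001100110011001100110011001100
  (~d & ~e) = 10001000100010001000100010001000
  (e & b) = 00000000010101010000000001010101
  ((~d & ~e) | (e & b)) = 10001000110111011000100011011101
  (((~e & ~b) | c) & ((~d & ~e) | (e & b))) = 10001000000011011000100000001101

(((~e & ~b) | c) & ((~d & ~e) | (e & b)))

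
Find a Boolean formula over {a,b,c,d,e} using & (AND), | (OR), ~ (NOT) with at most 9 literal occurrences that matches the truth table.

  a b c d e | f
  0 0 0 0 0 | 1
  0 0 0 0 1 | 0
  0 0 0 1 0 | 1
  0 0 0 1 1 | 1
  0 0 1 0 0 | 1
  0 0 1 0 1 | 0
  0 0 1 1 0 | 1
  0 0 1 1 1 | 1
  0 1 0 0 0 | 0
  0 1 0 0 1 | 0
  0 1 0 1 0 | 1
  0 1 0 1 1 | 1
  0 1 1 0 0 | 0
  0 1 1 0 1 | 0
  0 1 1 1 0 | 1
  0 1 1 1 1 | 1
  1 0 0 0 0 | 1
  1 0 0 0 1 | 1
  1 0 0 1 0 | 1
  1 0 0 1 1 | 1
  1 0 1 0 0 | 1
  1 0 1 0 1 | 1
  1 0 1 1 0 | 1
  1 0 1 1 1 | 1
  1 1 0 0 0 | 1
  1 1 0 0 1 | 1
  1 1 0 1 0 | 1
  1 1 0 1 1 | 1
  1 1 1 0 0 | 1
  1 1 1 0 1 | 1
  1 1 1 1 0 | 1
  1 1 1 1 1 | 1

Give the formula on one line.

(((a & e) | d) | (((~b | a) & ((~c | d) | ~e)) & ~e))

  (a & e) = 00000000000000000101010101010101
  ((a & e) | d) = 00110011001100110111011101110111
  ~b = 11111111000000001111111100000000
  (~b | a) = 11111111000000001111111111111111
  ~c = 11110000111100001111000011110000
  (~c | d) = 11110011111100111111001111110011
  ~e = 10101010101010101010101010101010
  ((~c | d) | ~e) = 11111011111110111111101111111011
  ((~b | a) & ((~c | d) | ~e)) = 11111011000000001111101111111011
  (((~b | a) & ((~c | d) | ~e)) & ~e) = 10101010000000001010101010101010
  (((a & e) | d) | (((~b | a) & ((~c | d) | ~e)) & ~e)) = 10111011001100111111111111111111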